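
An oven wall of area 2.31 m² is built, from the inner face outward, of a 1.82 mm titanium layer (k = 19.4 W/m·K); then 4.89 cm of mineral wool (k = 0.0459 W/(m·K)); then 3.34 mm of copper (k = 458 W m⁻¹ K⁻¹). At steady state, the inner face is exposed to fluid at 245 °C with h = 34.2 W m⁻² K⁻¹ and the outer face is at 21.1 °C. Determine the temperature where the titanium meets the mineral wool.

Resistance network (inner→outer):
  R_conv,in = 1/(hA) = 1/(34.2·2.31) = 0.01266 K/W
  R_titanium = L/(kA) = 0.00182/(19.4·2.31) = 4.061×10^-5 K/W
  R_mineral wool = L/(kA) = 0.0489/(0.0459·2.31) = 0.4612 K/W
  R_copper = L/(kA) = 0.00334/(458·2.31) = 3.157×10^-6 K/W
ΣR = 0.01266 + 4.061×10^-5 + 0.4612 + 3.157×10^-6 = 0.4739 K/W
Q = ΔT/ΣR = (245 °C − 21.1 °C)/0.4739 = 472.5 W
From the inner boundary to the titanium/mineral wool interface, ΣR_partial = 0.01270 K/W.
T_interface = T_in − Q·ΣR_partial = 245 °C − (472.5)(0.01270) = 239 °C

T = 239 °C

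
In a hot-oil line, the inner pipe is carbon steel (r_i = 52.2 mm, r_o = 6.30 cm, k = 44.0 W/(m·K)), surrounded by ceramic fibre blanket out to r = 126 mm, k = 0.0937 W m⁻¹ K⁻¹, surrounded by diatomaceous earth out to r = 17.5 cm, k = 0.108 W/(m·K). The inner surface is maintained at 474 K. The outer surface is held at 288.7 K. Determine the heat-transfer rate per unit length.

Resistance network (inner→outer):
  R'_carbon steel = ln(0.0630/0.0522)/(2πk) = 0.1881/(2π·44.0) = 6.802×10^-4 m·K/W
  R'_ceramic fibre blanket = ln(0.126/0.0630)/(2πk) = 0.6931/(2π·0.0937) = 1.177 m·K/W
  R'_diatomaceous earth = ln(0.175/0.126)/(2πk) = 0.3285/(2π·0.108) = 0.4841 m·K/W
ΣR = 6.802×10^-4 + 1.177 + 0.4841 = 1.662 m·K/W
Q' = ΔT/ΣR = (474 K − 288.7 K)/1.662 = 111 W/m

Q' = 111 W/m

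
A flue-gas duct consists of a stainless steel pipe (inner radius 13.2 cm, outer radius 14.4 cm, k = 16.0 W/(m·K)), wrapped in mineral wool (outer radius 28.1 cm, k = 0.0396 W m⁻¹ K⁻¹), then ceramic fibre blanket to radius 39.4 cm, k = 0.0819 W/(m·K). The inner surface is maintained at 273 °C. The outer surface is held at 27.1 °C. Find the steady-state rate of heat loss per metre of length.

Resistance network (inner→outer):
  R'_stainless steel = ln(0.144/0.132)/(2πk) = 0.08701/(2π·16.0) = 8.655×10^-4 m·K/W
  R'_mineral wool = ln(0.281/0.144)/(2πk) = 0.6685/(2π·0.0396) = 2.687 m·K/W
  R'_ceramic fibre blanket = ln(0.394/0.281)/(2πk) = 0.3380/(2π·0.0819) = 0.6568 m·K/W
ΣR = 8.655×10^-4 + 2.687 + 0.6568 = 3.345 m·K/W
Q' = ΔT/ΣR = (273 °C − 27.1 °C)/3.345 = 73.5 W/m

Q' = 73.5 W/m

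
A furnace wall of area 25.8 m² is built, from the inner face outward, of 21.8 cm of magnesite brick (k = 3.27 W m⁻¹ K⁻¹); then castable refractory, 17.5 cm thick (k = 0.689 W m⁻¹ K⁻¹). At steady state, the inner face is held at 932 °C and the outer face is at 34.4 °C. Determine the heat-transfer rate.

Treat each layer as a resistance in series:
  R_magnesite brick = L/(kA) = 0.218/(3.27·25.8) = 0.002584 K/W
  R_castable refractory = L/(kA) = 0.175/(0.689·25.8) = 0.009845 K/W
ΣR = 0.002584 + 0.009845 = 0.01243 K/W
Q = ΔT/ΣR = (932 °C − 34.4 °C)/0.01243 = 72200 W

Q = 72.2 kW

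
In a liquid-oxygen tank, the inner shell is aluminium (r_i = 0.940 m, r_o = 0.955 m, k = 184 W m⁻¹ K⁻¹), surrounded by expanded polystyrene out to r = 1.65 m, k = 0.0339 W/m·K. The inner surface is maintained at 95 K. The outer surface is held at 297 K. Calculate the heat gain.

Q = 195 W

Resistance network (inner→outer):
  R_aluminium = (1/0.940 − 1/0.955)/(4πk) = 0.01671/(4π·184) = 7.227×10^-6 K/W
  R_expanded polystyrene = (1/0.955 − 1/1.65)/(4πk) = 0.4411/(4π·0.0339) = 1.035 K/W
ΣR = 7.227×10^-6 + 1.035 = 1.035 K/W
Q = ΔT/ΣR = (95 K − 297 K)/1.035 = -195 W
(Negative Q ⇒ heat flows inward; heat gain = 195 W.)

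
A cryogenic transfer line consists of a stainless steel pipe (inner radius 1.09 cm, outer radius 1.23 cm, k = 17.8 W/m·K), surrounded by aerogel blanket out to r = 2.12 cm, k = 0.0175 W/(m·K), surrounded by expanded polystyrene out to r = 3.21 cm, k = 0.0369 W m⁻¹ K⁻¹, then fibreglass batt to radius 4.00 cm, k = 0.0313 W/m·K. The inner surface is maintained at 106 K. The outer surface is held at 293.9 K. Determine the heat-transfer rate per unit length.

Q' = 23.9 W/m

Series thermal resistances, inner to outer:
  R'_stainless steel = ln(0.0123/0.0109)/(2πk) = 0.1208/(2π·17.8) = 0.001080 m·K/W
  R'_aerogel blanket = ln(0.0212/0.0123)/(2πk) = 0.5444/(2π·0.0175) = 4.951 m·K/W
  R'_expanded polystyrene = ln(0.0321/0.0212)/(2πk) = 0.4149/(2π·0.0369) = 1.789 m·K/W
  R'_fibreglass batt = ln(0.0400/0.0321)/(2πk) = 0.2200/(2π·0.0313) = 1.119 m·K/W
ΣR = 0.001080 + 4.951 + 1.789 + 1.119 = 7.860 m·K/W
Q' = ΔT/ΣR = (106 K − 293.9 K)/7.860 = -23.9 W/m
(Negative Q' ⇒ heat flows inward; heat gain = 23.9 W/m.)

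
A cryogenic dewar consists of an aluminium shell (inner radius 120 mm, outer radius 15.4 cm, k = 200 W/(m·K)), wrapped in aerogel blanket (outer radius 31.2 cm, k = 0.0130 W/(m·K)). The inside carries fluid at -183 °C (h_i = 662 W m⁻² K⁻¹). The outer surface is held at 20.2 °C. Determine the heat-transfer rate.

Resistance network (inner→outer):
  R_conv,in = 1/(4πr²h) = 1/(4π·0.120²·662) = 0.008348 K/W
  R_aluminium = (1/0.120 − 1/0.154)/(4πk) = 1.840/(4π·200) = 7.320×10^-4 K/W
  R_aerogel blanket = (1/0.154 − 1/0.312)/(4πk) = 3.288/(4π·0.0130) = 20.13 K/W
ΣR = 0.008348 + 7.320×10^-4 + 20.13 = 20.14 K/W
Q = ΔT/ΣR = (-183 °C − 20.2 °C)/20.14 = -10.1 W
(Negative Q ⇒ heat flows inward; heat gain = 10.1 W.)

Q = 10.1 W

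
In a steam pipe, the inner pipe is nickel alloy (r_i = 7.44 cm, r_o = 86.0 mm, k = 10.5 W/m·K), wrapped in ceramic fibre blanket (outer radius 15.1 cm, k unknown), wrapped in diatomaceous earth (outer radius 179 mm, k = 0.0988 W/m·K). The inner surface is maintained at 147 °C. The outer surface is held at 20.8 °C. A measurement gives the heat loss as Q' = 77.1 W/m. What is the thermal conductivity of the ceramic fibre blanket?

k = 0.0658 W/m·K

ΣR = ΔT/Q' = |147 − 20.8|/77.1 = 1.637 m·K/W
Known resistances:
  R'_nickel alloy = ln(0.0860/0.0744)/(2πk) = 0.1449/(2π·10.5) = 0.002196 m·K/W
  R'_diatomaceous earth = ln(0.179/0.151)/(2πk) = 0.1701/(2π·0.0988) = 0.2740 m·K/W
R_ceramic fibre blanket = ΣR − ΣR_known = 1.637 − 0.2762 = 1.361 m·K/W
ln(r₂/r₁)/(2πk) = 1.361 ⇒ k = 0.5629/(2π·1.361) = 0.0658 W/m·K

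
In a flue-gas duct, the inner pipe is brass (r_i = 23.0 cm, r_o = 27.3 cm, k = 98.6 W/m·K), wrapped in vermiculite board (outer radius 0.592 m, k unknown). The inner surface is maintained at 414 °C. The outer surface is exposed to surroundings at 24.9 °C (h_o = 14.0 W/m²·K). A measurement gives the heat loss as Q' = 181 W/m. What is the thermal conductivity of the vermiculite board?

k = 0.0578 W/m·K

ΣR = ΔT/Q' = |414 − 24.9|/181 = 2.150 m·K/W
Known resistances:
  R'_brass = ln(0.273/0.230)/(2πk) = 0.1714/(2π·98.6) = 2.767×10^-4 m·K/W
  R'_conv,out = 1/(2πr h) = 1/(2π·0.592·14.0) = 0.01920 m·K/W
R_vermiculite board = ΣR − ΣR_known = 2.150 − 0.01948 = 2.131 m·K/W
ln(r₂/r₁)/(2πk) = 2.131 ⇒ k = 0.7740/(2π·2.131) = 0.0578 W/m·K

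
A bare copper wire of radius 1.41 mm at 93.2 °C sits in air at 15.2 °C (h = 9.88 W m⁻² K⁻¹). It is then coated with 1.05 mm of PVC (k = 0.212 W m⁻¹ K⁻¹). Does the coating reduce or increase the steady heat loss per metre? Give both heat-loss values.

Critical radius for a cylinder: r_cr = k/h = 0.0215 m = 2.15 cm.
Outer radius after coating: r₂ = 0.00141 + 0.00105 = 0.00246 m.
Since r₁ < r_cr and r₂ ≤ r_cr, the coating moves toward the maximum at r_cr — heat loss rises.
Bare: R = 1/(2πr₁h) = 11.42 m·K/W; Q = 78/11.42 = 6.83 W/m.
Coated: R = R_cond + R_conv = 6.966 m·K/W; Q = 78/6.966 = 11.2 W/m.

increases: 6.83 → 11.2 W/m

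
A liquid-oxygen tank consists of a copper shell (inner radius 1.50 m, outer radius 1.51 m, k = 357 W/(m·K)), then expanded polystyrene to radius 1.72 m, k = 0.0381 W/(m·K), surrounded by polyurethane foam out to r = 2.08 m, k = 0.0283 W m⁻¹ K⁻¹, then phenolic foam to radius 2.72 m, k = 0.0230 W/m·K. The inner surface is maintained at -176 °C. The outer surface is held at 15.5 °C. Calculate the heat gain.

Series thermal resistances, inner to outer:
  R_copper = (1/1.50 − 1/1.51)/(4πk) = 0.004415/(4π·357) = 9.841×10^-7 K/W
  R_expanded polystyrene = (1/1.51 − 1/1.72)/(4πk) = 0.08086/(4π·0.0381) = 0.1689 K/W
  R_polyurethane foam = (1/1.72 − 1/2.08)/(4πk) = 0.1006/(4π·0.0283) = 0.2830 K/W
  R_phenolic foam = (1/2.08 − 1/2.72)/(4πk) = 0.1131/(4π·0.0230) = 0.3914 K/W
ΣR = 9.841×10^-7 + 0.1689 + 0.2830 + 0.3914 = 0.8433 K/W
Q = ΔT/ΣR = (-176 °C − 15.5 °C)/0.8433 = -227 W
(Negative Q ⇒ heat flows inward; heat gain = 227 W.)

Q = 227 W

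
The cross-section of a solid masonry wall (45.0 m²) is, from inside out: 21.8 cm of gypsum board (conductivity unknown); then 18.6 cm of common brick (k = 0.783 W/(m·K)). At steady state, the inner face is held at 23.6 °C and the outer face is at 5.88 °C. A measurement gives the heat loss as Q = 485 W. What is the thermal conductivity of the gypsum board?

k = 0.155 W/m·K

ΣR = ΔT/Q = |23.6 − 5.88|/485 = 0.03654 K/W
Known resistances:
  R_common brick = L/(kA) = 0.186/(0.783·45.0) = 0.005279 K/W
R_gypsum board = ΣR − ΣR_known = 0.03654 − 0.005279 = 0.03126 K/W
L/(kA) = 0.03126 ⇒ k = 0.218/(0.03126·45.0) = 0.155 W/m·K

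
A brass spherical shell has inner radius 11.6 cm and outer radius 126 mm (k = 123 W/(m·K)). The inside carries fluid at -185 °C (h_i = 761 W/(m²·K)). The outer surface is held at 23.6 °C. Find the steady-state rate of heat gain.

Series thermal resistances, inner to outer:
  R_conv,in = 1/(4πr²h) = 1/(4π·0.116²·761) = 0.007771 K/W
  R_brass = (1/0.116 − 1/0.126)/(4πk) = 0.6842/(4π·123) = 4.426×10^-4 K/W
ΣR = 0.007771 + 4.426×10^-4 = 0.008214 K/W
Q = ΔT/ΣR = (-185 °C − 23.6 °C)/0.008214 = -25400 W
(Negative Q ⇒ heat flows inward; heat gain = 25400 W.)

Q = 25400 W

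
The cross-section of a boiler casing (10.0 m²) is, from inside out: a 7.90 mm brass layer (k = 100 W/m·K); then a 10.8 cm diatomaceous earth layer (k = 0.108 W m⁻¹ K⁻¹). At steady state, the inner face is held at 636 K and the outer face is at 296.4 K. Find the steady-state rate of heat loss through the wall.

Resistance network (inner→outer):
  R_brass = L/(kA) = 0.00790/(100·10.0) = 7.900×10^-6 K/W
  R_diatomaceous earth = L/(kA) = 0.108/(0.108·10.0) = 0.1000 K/W
ΣR = 7.900×10^-6 + 0.1000 = 0.1000 K/W
Q = ΔT/ΣR = (636 K − 296.4 K)/0.1000 = 3400 W

Q = 3400 W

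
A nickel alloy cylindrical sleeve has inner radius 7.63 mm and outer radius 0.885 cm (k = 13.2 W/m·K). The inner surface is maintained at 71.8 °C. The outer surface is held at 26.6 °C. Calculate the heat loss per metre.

Q' = 2πk·ΔT/ln(r₂/r₁) = 2π × 13.2 × 45.2 / ln(0.00885/0.00763) = 25300 W/m

Q' = 25300 W/m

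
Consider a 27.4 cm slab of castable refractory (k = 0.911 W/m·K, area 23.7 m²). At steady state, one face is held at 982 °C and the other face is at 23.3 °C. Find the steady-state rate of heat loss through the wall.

Q = kA·ΔT/L = 0.911 × 23.7 × |982 °C − 23.3 °C| / 0.274 = 75500 W

Q = 75.5 kW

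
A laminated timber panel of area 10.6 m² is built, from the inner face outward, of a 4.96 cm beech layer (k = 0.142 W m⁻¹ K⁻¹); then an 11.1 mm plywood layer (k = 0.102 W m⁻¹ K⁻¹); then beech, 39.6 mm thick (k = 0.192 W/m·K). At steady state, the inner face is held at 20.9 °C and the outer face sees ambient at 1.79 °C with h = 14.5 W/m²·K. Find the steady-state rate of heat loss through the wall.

Resistance network (inner→outer):
  R_beech = L/(kA) = 0.0496/(0.142·10.6) = 0.03295 K/W
  R_plywood = L/(kA) = 0.0111/(0.102·10.6) = 0.01027 K/W
  R_beech = L/(kA) = 0.0396/(0.192·10.6) = 0.01946 K/W
  R_conv,out = 1/(hA) = 1/(14.5·10.6) = 0.006506 K/W
ΣR = 0.03295 + 0.01027 + 0.01946 + 0.006506 = 0.06919 K/W
Q = ΔT/ΣR = (20.9 °C − 1.79 °C)/0.06919 = 276 W

Q = 276 W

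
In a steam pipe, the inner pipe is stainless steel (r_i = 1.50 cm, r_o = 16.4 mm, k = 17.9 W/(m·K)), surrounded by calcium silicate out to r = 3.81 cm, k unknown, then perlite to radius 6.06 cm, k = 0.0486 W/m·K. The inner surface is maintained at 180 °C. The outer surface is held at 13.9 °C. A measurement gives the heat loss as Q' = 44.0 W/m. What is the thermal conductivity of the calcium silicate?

k = 0.0595 W/m·K

ΣR = ΔT/Q' = |180 − 13.9|/44.0 = 3.775 m·K/W
Known resistances:
  R'_stainless steel = ln(0.0164/0.0150)/(2πk) = 0.08923/(2π·17.9) = 7.934×10^-4 m·K/W
  R'_perlite = ln(0.0606/0.0381)/(2πk) = 0.4641/(2π·0.0486) = 1.520 m·K/W
R_calcium silicate = ΣR − ΣR_known = 3.775 − 1.521 = 2.254 m·K/W
ln(r₂/r₁)/(2πk) = 2.254 ⇒ k = 0.8429/(2π·2.254) = 0.0595 W/m·K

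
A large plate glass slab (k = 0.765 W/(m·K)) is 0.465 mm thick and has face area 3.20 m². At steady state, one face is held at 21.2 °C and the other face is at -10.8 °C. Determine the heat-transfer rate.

Q = 168 kW

Q = kA·ΔT/L = 0.765 × 3.20 × |21.2 °C − -10.8 °C| / 4.65×10^-4 = 1.68×10^5 W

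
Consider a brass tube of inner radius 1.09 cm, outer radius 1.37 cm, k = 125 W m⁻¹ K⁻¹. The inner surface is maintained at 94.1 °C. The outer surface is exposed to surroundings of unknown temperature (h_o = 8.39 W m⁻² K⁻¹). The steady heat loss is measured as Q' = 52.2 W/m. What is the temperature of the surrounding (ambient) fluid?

Sum the resistances:
  R'_brass = ln(0.0137/0.0109)/(2πk) = 0.2286/(2π·125) = 2.911×10^-4 m·K/W
  R'_conv,out = 1/(2πr h) = 1/(2π·0.0137·8.39) = 1.385 m·K/W
ΣR = 1.385 m·K/W
ΔT = Q'·ΣR = 52.2 × 1.385 = 72.30 K
Heat flows outward, so T_out = T_in − ΔT = 94.1 − 72.30 = 21.8 °C

T_out = 21.8 °C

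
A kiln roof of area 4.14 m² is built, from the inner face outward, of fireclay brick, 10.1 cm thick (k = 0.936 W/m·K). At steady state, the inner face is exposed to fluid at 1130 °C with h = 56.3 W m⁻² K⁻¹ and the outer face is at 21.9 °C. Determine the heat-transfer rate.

Q = 36500 W

Treat each layer as a resistance in series:
  R_conv,in = 1/(hA) = 1/(56.3·4.14) = 0.004290 K/W
  R_fireclay brick = L/(kA) = 0.101/(0.936·4.14) = 0.02606 K/W
ΣR = 0.004290 + 0.02606 = 0.03035 K/W
Q = ΔT/ΣR = (1130 °C − 21.9 °C)/0.03035 = 36500 W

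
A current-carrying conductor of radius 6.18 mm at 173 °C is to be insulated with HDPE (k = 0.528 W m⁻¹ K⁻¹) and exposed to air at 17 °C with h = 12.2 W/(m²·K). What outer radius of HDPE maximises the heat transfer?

r_cr = 4.33 cm

For a cylinder, r_cr = k_ins/h = 0.528/12.2 = 0.0433 m = 4.33 cm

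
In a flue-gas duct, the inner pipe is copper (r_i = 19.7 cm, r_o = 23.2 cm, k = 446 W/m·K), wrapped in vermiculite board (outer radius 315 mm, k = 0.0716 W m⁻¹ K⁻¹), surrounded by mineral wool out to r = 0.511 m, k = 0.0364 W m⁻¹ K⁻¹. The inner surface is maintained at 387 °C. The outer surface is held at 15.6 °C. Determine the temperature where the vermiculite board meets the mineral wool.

Treat each layer as a resistance in series:
  R'_copper = ln(0.232/0.197)/(2πk) = 0.1635/(2π·446) = 5.836×10^-5 m·K/W
  R'_vermiculite board = ln(0.315/0.232)/(2πk) = 0.3058/(2π·0.0716) = 0.6798 m·K/W
  R'_mineral wool = ln(0.511/0.315)/(2πk) = 0.4838/(2π·0.0364) = 2.115 m·K/W
ΣR = 5.836×10^-5 + 0.6798 + 2.115 = 2.795 m·K/W
Q' = ΔT/ΣR = (387 °C − 15.6 °C)/2.795 = 132.9 W/m
From the inner boundary to the vermiculite board/mineral wool interface, ΣR_partial = 0.6799 m·K/W.
T_interface = T_in − Q'·ΣR_partial = 387 °C − (132.9)(0.6799) = 297 °C

T = 297 °C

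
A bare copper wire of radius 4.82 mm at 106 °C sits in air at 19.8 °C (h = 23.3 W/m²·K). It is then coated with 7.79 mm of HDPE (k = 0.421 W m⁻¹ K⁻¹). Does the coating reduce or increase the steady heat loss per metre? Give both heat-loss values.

Critical radius for a cylinder: r_cr = k/h = 0.0181 m = 1.81 cm.
Outer radius after coating: r₂ = 0.00482 + 0.00779 = 0.01261 m.
Since r₁ < r_cr and r₂ ≤ r_cr, the coating moves toward the maximum at r_cr — heat loss rises.
Bare: R = 1/(2πr₁h) = 1.417 m·K/W; Q = 86.2/1.417 = 60.8 W/m.
Coated: R = R_cond + R_conv = 0.9053 m·K/W; Q = 86.2/0.9053 = 95.2 W/m.

increases: 60.8 → 95.2 W/m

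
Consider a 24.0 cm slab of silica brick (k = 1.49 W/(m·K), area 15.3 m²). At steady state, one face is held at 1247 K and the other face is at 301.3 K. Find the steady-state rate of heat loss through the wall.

Q = 89800 W

Q = kA·ΔT/L = 1.49 × 15.3 × |1247 K − 301.3 K| / 0.240 = 89800 W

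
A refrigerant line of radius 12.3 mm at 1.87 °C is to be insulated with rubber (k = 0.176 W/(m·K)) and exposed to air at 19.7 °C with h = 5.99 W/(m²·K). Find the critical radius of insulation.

r_cr = 2.94 cm

For a cylinder, r_cr = k_ins/h = 0.176/5.99 = 0.0294 m = 2.94 cm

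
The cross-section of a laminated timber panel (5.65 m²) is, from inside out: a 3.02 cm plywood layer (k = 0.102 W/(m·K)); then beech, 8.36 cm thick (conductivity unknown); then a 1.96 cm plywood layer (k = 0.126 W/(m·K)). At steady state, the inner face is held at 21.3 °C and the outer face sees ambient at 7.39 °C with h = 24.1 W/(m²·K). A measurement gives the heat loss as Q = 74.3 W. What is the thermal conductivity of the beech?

k = 0.148 W/m·K

ΣR = ΔT/Q = |21.3 − 7.39|/74.3 = 0.1872 K/W
Known resistances:
  R_plywood = L/(kA) = 0.0302/(0.102·5.65) = 0.05240 K/W
  R_plywood = L/(kA) = 0.0196/(0.126·5.65) = 0.02753 K/W
  R_conv,out = 1/(hA) = 1/(24.1·5.65) = 0.007344 K/W
R_beech = ΣR − ΣR_known = 0.1872 − 0.08727 = 0.09993 K/W
L/(kA) = 0.09993 ⇒ k = 0.0836/(0.09993·5.65) = 0.148 W/m·K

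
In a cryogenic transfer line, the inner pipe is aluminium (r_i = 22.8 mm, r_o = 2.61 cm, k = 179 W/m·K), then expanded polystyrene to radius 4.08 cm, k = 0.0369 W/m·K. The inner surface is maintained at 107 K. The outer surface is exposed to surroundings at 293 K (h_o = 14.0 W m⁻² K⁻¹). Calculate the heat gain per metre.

Treat each layer as a resistance in series:
  R'_aluminium = ln(0.0261/0.0228)/(2πk) = 0.1352/(2π·179) = 1.202×10^-4 m·K/W
  R'_expanded polystyrene = ln(0.0408/0.0261)/(2πk) = 0.4467/(2π·0.0369) = 1.927 m·K/W
  R'_conv,out = 1/(2πr h) = 1/(2π·0.0408·14.0) = 0.2786 m·K/W
ΣR = 1.202×10^-4 + 1.927 + 0.2786 = 2.206 m·K/W
Q' = ΔT/ΣR = (107 K − 293 K)/2.206 = -84.3 W/m
(Negative Q' ⇒ heat flows inward; heat gain = 84.3 W/m.)

Q' = 84.3 W/m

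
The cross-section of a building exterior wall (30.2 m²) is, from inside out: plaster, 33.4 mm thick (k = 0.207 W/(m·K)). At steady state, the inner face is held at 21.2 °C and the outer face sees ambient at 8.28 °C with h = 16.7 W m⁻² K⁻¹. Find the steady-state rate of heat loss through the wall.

Series thermal resistances, inner to outer:
  R_plaster = L/(kA) = 0.0334/(0.207·30.2) = 0.005343 K/W
  R_conv,out = 1/(hA) = 1/(16.7·30.2) = 0.001983 K/W
ΣR = 0.005343 + 0.001983 = 0.007326 K/W
Q = ΔT/ΣR = (21.2 °C − 8.28 °C)/0.007326 = 1760 W

Q = 1760 W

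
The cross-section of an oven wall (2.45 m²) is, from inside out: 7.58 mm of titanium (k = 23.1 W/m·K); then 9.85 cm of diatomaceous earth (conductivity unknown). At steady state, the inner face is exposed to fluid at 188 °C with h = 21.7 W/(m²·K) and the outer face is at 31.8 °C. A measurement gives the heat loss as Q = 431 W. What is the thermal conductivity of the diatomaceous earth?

k = 0.117 W/m·K

ΣR = ΔT/Q = |188 − 31.8|/431 = 0.3624 K/W
Known resistances:
  R_conv,in = 1/(hA) = 1/(21.7·2.45) = 0.01881 K/W
  R_titanium = L/(kA) = 0.00758/(23.1·2.45) = 1.339×10^-4 K/W
R_diatomaceous earth = ΣR − ΣR_known = 0.3624 − 0.01894 = 0.3435 K/W
L/(kA) = 0.3435 ⇒ k = 0.0985/(0.3435·2.45) = 0.117 W/m·K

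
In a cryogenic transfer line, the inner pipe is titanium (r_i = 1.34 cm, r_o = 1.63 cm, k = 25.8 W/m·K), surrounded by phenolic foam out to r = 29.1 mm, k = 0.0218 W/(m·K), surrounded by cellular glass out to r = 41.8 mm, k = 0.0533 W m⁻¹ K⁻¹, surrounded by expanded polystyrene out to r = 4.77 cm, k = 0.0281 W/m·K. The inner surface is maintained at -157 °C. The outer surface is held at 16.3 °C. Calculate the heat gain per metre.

Q' = 28.6 W/m

Treat each layer as a resistance in series:
  R'_titanium = ln(0.0163/0.0134)/(2πk) = 0.1959/(2π·25.8) = 0.001209 m·K/W
  R'_phenolic foam = ln(0.0291/0.0163)/(2πk) = 0.5796/(2π·0.0218) = 4.231 m·K/W
  R'_cellular glass = ln(0.0418/0.0291)/(2πk) = 0.3622/(2π·0.0533) = 1.081 m·K/W
  R'_expanded polystyrene = ln(0.0477/0.0418)/(2πk) = 0.1320/(2π·0.0281) = 0.7478 m·K/W
ΣR = 0.001209 + 4.231 + 1.081 + 0.7478 = 6.061 m·K/W
Q' = ΔT/ΣR = (-157 °C − 16.3 °C)/6.061 = -28.6 W/m
(Negative Q' ⇒ heat flows inward; heat gain = 28.6 W/m.)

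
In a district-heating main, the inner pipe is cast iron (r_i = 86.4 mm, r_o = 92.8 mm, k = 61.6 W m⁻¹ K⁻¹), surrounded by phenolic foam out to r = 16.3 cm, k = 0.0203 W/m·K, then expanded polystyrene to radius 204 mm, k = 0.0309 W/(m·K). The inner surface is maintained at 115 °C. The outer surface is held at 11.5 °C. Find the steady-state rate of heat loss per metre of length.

Q' = 18.6 W/m

Resistance network (inner→outer):
  R'_cast iron = ln(0.0928/0.0864)/(2πk) = 0.07146/(2π·61.6) = 1.846×10^-4 m·K/W
  R'_phenolic foam = ln(0.163/0.0928)/(2πk) = 0.5633/(2π·0.0203) = 4.416 m·K/W
  R'_expanded polystyrene = ln(0.204/0.163)/(2πk) = 0.2244/(2π·0.0309) = 1.156 m·K/W
ΣR = 1.846×10^-4 + 4.416 + 1.156 = 5.572 m·K/W
Q' = ΔT/ΣR = (115 °C − 11.5 °C)/5.572 = 18.6 W/m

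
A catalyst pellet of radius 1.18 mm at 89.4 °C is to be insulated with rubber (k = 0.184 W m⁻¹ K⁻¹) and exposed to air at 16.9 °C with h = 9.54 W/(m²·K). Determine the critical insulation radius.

r_cr = 3.86 cm

For a sphere, r_cr = 2k_ins/h = 2·0.184/9.54 = 0.0386 m = 3.86 cm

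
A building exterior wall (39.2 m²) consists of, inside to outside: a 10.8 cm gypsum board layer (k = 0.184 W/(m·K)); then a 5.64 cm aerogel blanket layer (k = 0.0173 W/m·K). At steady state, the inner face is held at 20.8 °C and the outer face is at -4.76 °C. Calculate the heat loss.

Treat each layer as a resistance in series:
  R_gypsum board = L/(kA) = 0.108/(0.184·39.2) = 0.01497 K/W
  R_aerogel blanket = L/(kA) = 0.0564/(0.0173·39.2) = 0.08317 K/W
ΣR = 0.01497 + 0.08317 = 0.09814 K/W
Q = ΔT/ΣR = (20.8 °C − -4.76 °C)/0.09814 = 260 W

Q = 260 W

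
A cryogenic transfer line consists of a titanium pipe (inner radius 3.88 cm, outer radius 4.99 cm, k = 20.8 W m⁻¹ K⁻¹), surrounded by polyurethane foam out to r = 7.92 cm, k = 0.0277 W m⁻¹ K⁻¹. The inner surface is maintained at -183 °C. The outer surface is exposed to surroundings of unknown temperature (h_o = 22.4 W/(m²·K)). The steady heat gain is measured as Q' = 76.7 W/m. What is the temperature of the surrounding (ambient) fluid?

T_out = 27.6 °C

Series resistances:
  R'_titanium = ln(0.0499/0.0388)/(2πk) = 0.2516/(2π·20.8) = 0.001925 m·K/W
  R'_polyurethane foam = ln(0.0792/0.0499)/(2πk) = 0.4620/(2π·0.0277) = 2.654 m·K/W
  R'_conv,out = 1/(2πr h) = 1/(2π·0.0792·22.4) = 0.08971 m·K/W
ΣR = 2.746 m·K/W
ΔT = Q'·ΣR = 76.7 × 2.746 = 210.6 K
Heat flows inward, so T_out = T_in + ΔT = -183 + 210.6 = 27.6 °C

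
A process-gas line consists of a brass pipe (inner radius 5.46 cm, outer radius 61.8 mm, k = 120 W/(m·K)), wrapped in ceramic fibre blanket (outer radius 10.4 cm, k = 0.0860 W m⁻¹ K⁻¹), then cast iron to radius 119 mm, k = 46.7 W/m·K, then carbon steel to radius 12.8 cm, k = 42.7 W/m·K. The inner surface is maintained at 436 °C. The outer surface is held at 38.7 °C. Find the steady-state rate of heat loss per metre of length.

Series thermal resistances, inner to outer:
  R'_brass = ln(0.0618/0.0546)/(2πk) = 0.1239/(2π·120) = 1.643×10^-4 m·K/W
  R'_ceramic fibre blanket = ln(0.104/0.0618)/(2πk) = 0.5205/(2π·0.0860) = 0.9632 m·K/W
  R'_cast iron = ln(0.119/0.104)/(2πk) = 0.1347/(2π·46.7) = 4.592×10^-4 m·K/W
  R'_carbon steel = ln(0.128/0.119)/(2πk) = 0.07291/(2π·42.7) = 2.717×10^-4 m·K/W
ΣR = 1.643×10^-4 + 0.9632 + 4.592×10^-4 + 2.717×10^-4 = 0.9641 m·K/W
Q' = ΔT/ΣR = (436 °C − 38.7 °C)/0.9641 = 412 W/m

Q' = 412 W/m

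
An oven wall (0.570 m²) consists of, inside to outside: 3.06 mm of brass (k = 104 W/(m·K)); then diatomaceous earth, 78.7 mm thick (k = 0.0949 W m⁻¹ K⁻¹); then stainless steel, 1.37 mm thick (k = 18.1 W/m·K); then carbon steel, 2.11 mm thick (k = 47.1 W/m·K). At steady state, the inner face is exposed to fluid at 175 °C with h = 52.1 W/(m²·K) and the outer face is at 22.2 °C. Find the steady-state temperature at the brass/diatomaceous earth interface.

Resistance network (inner→outer):
  R_conv,in = 1/(hA) = 1/(52.1·0.570) = 0.03367 K/W
  R_brass = L/(kA) = 0.00306/(104·0.570) = 5.162×10^-5 K/W
  R_diatomaceous earth = L/(kA) = 0.0787/(0.0949·0.570) = 1.455 K/W
  R_stainless steel = L/(kA) = 0.00137/(18.1·0.570) = 1.328×10^-4 K/W
  R_carbon steel = L/(kA) = 0.00211/(47.1·0.570) = 7.859×10^-5 K/W
ΣR = 0.03367 + 5.162×10^-5 + 1.455 + 1.328×10^-4 + 7.859×10^-5 = 1.489 K/W
Q = ΔT/ΣR = (175 °C − 22.2 °C)/1.489 = 102.6 W
From the inner boundary to the brass/diatomaceous earth interface, ΣR_partial = 0.03372 K/W.
T_interface = T_in − Q·ΣR_partial = 175 °C − (102.6)(0.03372) = 172 °C

T = 172 °C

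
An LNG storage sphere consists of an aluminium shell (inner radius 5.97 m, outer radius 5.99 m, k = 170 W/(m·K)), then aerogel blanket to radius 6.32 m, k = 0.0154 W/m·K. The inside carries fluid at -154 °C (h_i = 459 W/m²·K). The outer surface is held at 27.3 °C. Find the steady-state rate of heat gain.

Q = 4.02 kW

Resistance network (inner→outer):
  R_conv,in = 1/(4πr²h) = 1/(4π·5.97²·459) = 4.864×10^-6 K/W
  R_aluminium = (1/5.97 − 1/5.99)/(4πk) = 5.593×10^-4/(4π·170) = 2.618×10^-7 K/W
  R_aerogel blanket = (1/5.99 − 1/6.32)/(4πk) = 0.008717/(4π·0.0154) = 0.04504 K/W
ΣR = 4.864×10^-6 + 2.618×10^-7 + 0.04504 = 0.04505 K/W
Q = ΔT/ΣR = (-154 °C − 27.3 °C)/0.04505 = -4020 W
(Negative Q ⇒ heat flows inward; heat gain = 4020 W.)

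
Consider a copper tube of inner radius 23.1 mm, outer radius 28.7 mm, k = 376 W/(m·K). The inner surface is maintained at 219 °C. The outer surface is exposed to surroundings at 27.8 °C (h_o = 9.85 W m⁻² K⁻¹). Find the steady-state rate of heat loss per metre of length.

Resistance network (inner→outer):
  R'_copper = ln(0.0287/0.0231)/(2πk) = 0.2171/(2π·376) = 9.188×10^-5 m·K/W
  R'_conv,out = 1/(2πr h) = 1/(2π·0.0287·9.85) = 0.5630 m·K/W
ΣR = 9.188×10^-5 + 0.5630 = 0.5631 m·K/W
Q' = ΔT/ΣR = (219 °C − 27.8 °C)/0.5631 = 340 W/m

Q' = 340 W/m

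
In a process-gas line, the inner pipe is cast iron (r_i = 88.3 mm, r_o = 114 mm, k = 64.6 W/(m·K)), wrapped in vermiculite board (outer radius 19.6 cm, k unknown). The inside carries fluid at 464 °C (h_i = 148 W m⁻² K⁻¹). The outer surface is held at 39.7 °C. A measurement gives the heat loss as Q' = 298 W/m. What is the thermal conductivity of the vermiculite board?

ΣR = ΔT/Q' = |464 − 39.7|/298 = 1.424 m·K/W
Known resistances:
  R'_conv,in = 1/(2πr h) = 1/(2π·0.0883·148) = 0.01218 m·K/W
  R'_cast iron = ln(0.114/0.0883)/(2πk) = 0.2555/(2π·64.6) = 6.294×10^-4 m·K/W
R_vermiculite board = ΣR − ΣR_known = 1.424 − 0.01281 = 1.411 m·K/W
ln(r₂/r₁)/(2πk) = 1.411 ⇒ k = 0.5419/(2π·1.411) = 0.0611 W/m·K

k = 0.0611 W/m·K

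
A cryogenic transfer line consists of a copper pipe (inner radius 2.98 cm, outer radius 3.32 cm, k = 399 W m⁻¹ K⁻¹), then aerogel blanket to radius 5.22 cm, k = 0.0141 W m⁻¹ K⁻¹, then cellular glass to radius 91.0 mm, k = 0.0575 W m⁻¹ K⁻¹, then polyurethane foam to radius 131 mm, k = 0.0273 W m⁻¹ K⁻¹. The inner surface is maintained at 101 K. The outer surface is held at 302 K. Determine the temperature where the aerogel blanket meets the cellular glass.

Series thermal resistances, inner to outer:
  R'_copper = ln(0.0332/0.0298)/(2πk) = 0.1080/(2π·399) = 4.310×10^-5 m·K/W
  R'_aerogel blanket = ln(0.0522/0.0332)/(2πk) = 0.4525/(2π·0.0141) = 5.108 m·K/W
  R'_cellular glass = ln(0.0910/0.0522)/(2πk) = 0.5558/(2π·0.0575) = 1.538 m·K/W
  R'_polyurethane foam = ln(0.131/0.0910)/(2πk) = 0.3643/(2π·0.0273) = 2.124 m·K/W
ΣR = 4.310×10^-5 + 5.108 + 1.538 + 2.124 = 8.770 m·K/W
Q' = ΔT/ΣR = (101 K − 302 K)/8.770 = -22.92 W/m
From the inner boundary to the aerogel blanket/cellular glass interface, ΣR_partial = 5.108 m·K/W.
T_interface = T_in − Q'·ΣR_partial = 101 K − (-22.92)(5.108) = 218.1 K

T = 218.1 K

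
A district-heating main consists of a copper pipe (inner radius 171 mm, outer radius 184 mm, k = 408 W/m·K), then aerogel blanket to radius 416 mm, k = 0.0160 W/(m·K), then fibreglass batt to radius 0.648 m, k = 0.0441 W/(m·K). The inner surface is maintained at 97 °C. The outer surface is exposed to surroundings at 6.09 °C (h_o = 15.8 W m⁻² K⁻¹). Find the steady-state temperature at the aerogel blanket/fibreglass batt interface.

T = 21.2 °C

Resistance network (inner→outer):
  R'_copper = ln(0.184/0.171)/(2πk) = 0.07327/(2π·408) = 2.858×10^-5 m·K/W
  R'_aerogel blanket = ln(0.416/0.184)/(2πk) = 0.8157/(2π·0.0160) = 8.114 m·K/W
  R'_fibreglass batt = ln(0.648/0.416)/(2πk) = 0.4432/(2π·0.0441) = 1.600 m·K/W
  R'_conv,out = 1/(2πr h) = 1/(2π·0.648·15.8) = 0.01554 m·K/W
ΣR = 2.858×10^-5 + 8.114 + 1.600 + 0.01554 = 9.730 m·K/W
Q' = ΔT/ΣR = (97 °C − 6.09 °C)/9.730 = 9.343 W/m
From the inner boundary to the aerogel blanket/fibreglass batt interface, ΣR_partial = 8.114 m·K/W.
T_interface = T_in − Q'·ΣR_partial = 97 °C − (9.343)(8.114) = 21.2 °C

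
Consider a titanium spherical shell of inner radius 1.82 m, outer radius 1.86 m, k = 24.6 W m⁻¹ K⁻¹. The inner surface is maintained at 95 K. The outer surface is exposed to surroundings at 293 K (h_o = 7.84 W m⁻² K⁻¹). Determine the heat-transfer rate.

Resistance network (inner→outer):
  R_titanium = (1/1.82 − 1/1.86)/(4πk) = 0.01182/(4π·24.6) = 3.822×10^-5 K/W
  R_conv,out = 1/(4πr²h) = 1/(4π·1.86²·7.84) = 0.002934 K/W
ΣR = 3.822×10^-5 + 0.002934 = 0.002972 K/W
Q = ΔT/ΣR = (95 K − 293 K)/0.002972 = -66600 W
(Negative Q ⇒ heat flows inward; heat gain = 66600 W.)

Q = 66600 W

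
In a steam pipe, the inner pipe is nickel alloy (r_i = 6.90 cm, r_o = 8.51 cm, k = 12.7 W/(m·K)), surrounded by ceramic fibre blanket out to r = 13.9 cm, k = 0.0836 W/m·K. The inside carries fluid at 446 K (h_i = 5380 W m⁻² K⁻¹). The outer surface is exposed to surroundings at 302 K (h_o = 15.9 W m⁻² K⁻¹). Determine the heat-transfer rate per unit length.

Series thermal resistances, inner to outer:
  R'_conv,in = 1/(2πr h) = 1/(2π·0.0690·5380) = 4.287×10^-4 m·K/W
  R'_nickel alloy = ln(0.0851/0.0690)/(2πk) = 0.2097/(2π·12.7) = 0.002628 m·K/W
  R'_ceramic fibre blanket = ln(0.139/0.0851)/(2πk) = 0.4906/(2π·0.0836) = 0.9341 m·K/W
  R'_conv,out = 1/(2πr h) = 1/(2π·0.139·15.9) = 0.07201 m·K/W
ΣR = 4.287×10^-4 + 0.002628 + 0.9341 + 0.07201 = 1.009 m·K/W
Q' = ΔT/ΣR = (446 K − 302 K)/1.009 = 143 W/m

Q' = 143 W/m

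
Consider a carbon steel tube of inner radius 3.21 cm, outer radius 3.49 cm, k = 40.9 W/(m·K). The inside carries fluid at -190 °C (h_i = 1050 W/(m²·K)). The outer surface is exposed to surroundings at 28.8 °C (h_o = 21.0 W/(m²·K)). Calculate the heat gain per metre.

Q' = 985 W/m

Treat each layer as a resistance in series:
  R'_conv,in = 1/(2πr h) = 1/(2π·0.0321·1050) = 0.004722 m·K/W
  R'_carbon steel = ln(0.0349/0.0321)/(2πk) = 0.08363/(2π·40.9) = 3.254×10^-4 m·K/W
  R'_conv,out = 1/(2πr h) = 1/(2π·0.0349·21.0) = 0.2172 m·K/W
ΣR = 0.004722 + 3.254×10^-4 + 0.2172 = 0.2222 m·K/W
Q' = ΔT/ΣR = (-190 °C − 28.8 °C)/0.2222 = -985 W/m
(Negative Q' ⇒ heat flows inward; heat gain = 985 W/m.)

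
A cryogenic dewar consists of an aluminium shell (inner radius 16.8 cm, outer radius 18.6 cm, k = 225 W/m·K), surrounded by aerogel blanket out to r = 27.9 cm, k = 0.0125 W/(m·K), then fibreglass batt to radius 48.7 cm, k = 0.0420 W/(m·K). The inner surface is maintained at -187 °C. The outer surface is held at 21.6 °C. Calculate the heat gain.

Series thermal resistances, inner to outer:
  R_aluminium = (1/0.168 − 1/0.186)/(4πk) = 0.5760/(4π·225) = 2.037×10^-4 K/W
  R_aerogel blanket = (1/0.186 − 1/0.279)/(4πk) = 1.792/(4π·0.0125) = 11.41 K/W
  R_fibreglass batt = (1/0.279 − 1/0.487)/(4πk) = 1.531/(4π·0.0420) = 2.900 K/W
ΣR = 2.037×10^-4 + 11.41 + 2.900 = 14.31 K/W
Q = ΔT/ΣR = (-187 °C − 21.6 °C)/14.31 = -14.6 W
(Negative Q ⇒ heat flows inward; heat gain = 14.6 W.)

Q = 14.6 W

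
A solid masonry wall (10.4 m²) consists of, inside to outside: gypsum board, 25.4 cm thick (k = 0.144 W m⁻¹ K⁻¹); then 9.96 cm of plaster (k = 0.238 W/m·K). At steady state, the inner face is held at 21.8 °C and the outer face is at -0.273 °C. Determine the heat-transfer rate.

Q = 105 W

Treat each layer as a resistance in series:
  R_gypsum board = L/(kA) = 0.254/(0.144·10.4) = 0.1696 K/W
  R_plaster = L/(kA) = 0.0996/(0.238·10.4) = 0.04024 K/W
ΣR = 0.1696 + 0.04024 = 0.2098 K/W
Q = ΔT/ΣR = (21.8 °C − -0.273 °C)/0.2098 = 105 W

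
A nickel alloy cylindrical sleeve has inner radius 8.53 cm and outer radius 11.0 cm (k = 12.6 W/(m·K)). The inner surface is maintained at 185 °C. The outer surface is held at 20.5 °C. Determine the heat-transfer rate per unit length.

Q' = 2πk·ΔT/ln(r₂/r₁) = 2π × 12.6 × 164.5 / ln(0.110/0.0853) = 51200 W/m

Q' = 51200 W/m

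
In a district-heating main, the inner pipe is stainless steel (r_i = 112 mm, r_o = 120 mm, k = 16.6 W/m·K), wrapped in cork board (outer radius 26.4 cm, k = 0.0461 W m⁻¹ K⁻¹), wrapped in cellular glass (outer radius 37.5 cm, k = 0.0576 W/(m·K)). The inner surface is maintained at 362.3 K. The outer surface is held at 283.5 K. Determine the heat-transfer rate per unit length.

Treat each layer as a resistance in series:
  R'_stainless steel = ln(0.120/0.112)/(2πk) = 0.06899/(2π·16.6) = 6.615×10^-4 m·K/W
  R'_cork board = ln(0.264/0.120)/(2πk) = 0.7885/(2π·0.0461) = 2.722 m·K/W
  R'_cellular glass = ln(0.375/0.264)/(2πk) = 0.3510/(2π·0.0576) = 0.9698 m·K/W
ΣR = 6.615×10^-4 + 2.722 + 0.9698 = 3.692 m·K/W
Q' = ΔT/ΣR = (362.3 K − 283.5 K)/3.692 = 21.3 W/m

Q' = 21.3 W/m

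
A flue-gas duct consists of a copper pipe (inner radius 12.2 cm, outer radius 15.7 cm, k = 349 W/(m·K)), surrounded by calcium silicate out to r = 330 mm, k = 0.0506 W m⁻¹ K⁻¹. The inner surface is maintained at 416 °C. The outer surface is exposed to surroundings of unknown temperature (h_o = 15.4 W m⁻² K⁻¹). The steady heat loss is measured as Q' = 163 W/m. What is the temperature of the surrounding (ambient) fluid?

Sum the resistances:
  R'_copper = ln(0.157/0.122)/(2πk) = 0.2522/(2π·349) = 1.150×10^-4 m·K/W
  R'_calcium silicate = ln(0.330/0.157)/(2πk) = 0.7428/(2π·0.0506) = 2.337 m·K/W
  R'_conv,out = 1/(2πr h) = 1/(2π·0.330·15.4) = 0.03132 m·K/W
ΣR = 2.368 m·K/W
ΔT = Q'·ΣR = 163 × 2.368 = 386.0 K
Heat flows outward, so T_out = T_in − ΔT = 416 − 386.0 = 30.0 °C

T_out = 30.0 °C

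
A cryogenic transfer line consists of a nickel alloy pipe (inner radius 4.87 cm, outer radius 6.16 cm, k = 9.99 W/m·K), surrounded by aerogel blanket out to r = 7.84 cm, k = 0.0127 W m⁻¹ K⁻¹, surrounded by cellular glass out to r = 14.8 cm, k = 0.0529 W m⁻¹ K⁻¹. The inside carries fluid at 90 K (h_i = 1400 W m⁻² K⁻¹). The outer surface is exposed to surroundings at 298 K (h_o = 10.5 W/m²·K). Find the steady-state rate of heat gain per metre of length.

Treat each layer as a resistance in series:
  R'_conv,in = 1/(2πr h) = 1/(2π·0.0487·1400) = 0.002334 m·K/W
  R'_nickel alloy = ln(0.0616/0.0487)/(2πk) = 0.2350/(2π·9.99) = 0.003744 m·K/W
  R'_aerogel blanket = ln(0.0784/0.0616)/(2πk) = 0.2412/(2π·0.0127) = 3.022 m·K/W
  R'_cellular glass = ln(0.148/0.0784)/(2πk) = 0.6354/(2π·0.0529) = 1.912 m·K/W
  R'_conv,out = 1/(2πr h) = 1/(2π·0.148·10.5) = 0.1024 m·K/W
ΣR = 0.002334 + 0.003744 + 3.022 + 1.912 + 0.1024 = 5.042 m·K/W
Q' = ΔT/ΣR = (90 K − 298 K)/5.042 = -41.3 W/m
(Negative Q' ⇒ heat flows inward; heat gain = 41.3 W/m.)

Q' = 41.3 W/m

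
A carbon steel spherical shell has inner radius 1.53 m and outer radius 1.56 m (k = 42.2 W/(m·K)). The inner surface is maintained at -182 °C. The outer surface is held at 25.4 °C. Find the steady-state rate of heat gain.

Q = 8750 kW

Q = 4πk·ΔT/(1/r₁ − 1/r₂) = 4π × 42.2 × 207.4 / (1/1.53 − 1/1.56) = 8.75×10^6 W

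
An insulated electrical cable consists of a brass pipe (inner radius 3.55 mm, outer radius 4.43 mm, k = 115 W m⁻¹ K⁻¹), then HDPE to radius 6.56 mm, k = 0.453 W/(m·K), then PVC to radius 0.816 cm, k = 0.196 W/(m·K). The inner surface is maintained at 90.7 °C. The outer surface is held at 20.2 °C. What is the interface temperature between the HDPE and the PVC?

Resistance network (inner→outer):
  R'_brass = ln(0.00443/0.00355)/(2πk) = 0.2215/(2π·115) = 3.065×10^-4 m·K/W
  R'_HDPE = ln(0.00656/0.00443)/(2πk) = 0.3926/(2π·0.453) = 0.1379 m·K/W
  R'_PVC = ln(0.00816/0.00656)/(2πk) = 0.2183/(2π·0.196) = 0.1772 m·K/W
ΣR = 3.065×10^-4 + 0.1379 + 0.1772 = 0.3154 m·K/W
Q' = ΔT/ΣR = (90.7 °C − 20.2 °C)/0.3154 = 223.5 W/m
From the inner boundary to the HDPE/PVC interface, ΣR_partial = 0.1382 m·K/W.
T_interface = T_in − Q'·ΣR_partial = 90.7 °C − (223.5)(0.1382) = 59.8 °C

T = 59.8 °C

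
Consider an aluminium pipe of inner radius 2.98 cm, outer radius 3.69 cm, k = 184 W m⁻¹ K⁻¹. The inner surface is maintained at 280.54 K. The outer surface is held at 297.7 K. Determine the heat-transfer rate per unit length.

Q' = 92800 W/m

Q' = 2πk·ΔT/ln(r₂/r₁) = 2π × 184 × 17.16 / ln(0.0369/0.0298) = 92800 W/m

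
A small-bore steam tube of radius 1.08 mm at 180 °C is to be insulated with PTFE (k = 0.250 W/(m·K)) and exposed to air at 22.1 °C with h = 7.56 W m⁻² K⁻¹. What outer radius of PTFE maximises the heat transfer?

For a cylinder, r_cr = k_ins/h = 0.250/7.56 = 0.0331 m = 3.31 cm

r_cr = 3.31 cm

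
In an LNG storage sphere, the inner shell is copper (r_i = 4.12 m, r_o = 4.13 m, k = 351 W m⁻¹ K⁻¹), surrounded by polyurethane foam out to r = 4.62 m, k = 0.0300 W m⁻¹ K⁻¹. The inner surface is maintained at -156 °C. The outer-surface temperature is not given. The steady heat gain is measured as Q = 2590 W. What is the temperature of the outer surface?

Sum the resistances:
  R_copper = (1/4.12 − 1/4.13)/(4πk) = 5.877×10^-4/(4π·351) = 1.332×10^-7 K/W
  R_polyurethane foam = (1/4.13 − 1/4.62)/(4πk) = 0.02568/(4π·0.0300) = 0.06812 K/W
ΣR = 0.06812 K/W
ΔT = Q·ΣR = 2590 × 0.06812 = 176.4 K
Heat flows inward, so T_out = T_in + ΔT = -156 + 176.4 = 20.4 °C

T_out = 20.4 °C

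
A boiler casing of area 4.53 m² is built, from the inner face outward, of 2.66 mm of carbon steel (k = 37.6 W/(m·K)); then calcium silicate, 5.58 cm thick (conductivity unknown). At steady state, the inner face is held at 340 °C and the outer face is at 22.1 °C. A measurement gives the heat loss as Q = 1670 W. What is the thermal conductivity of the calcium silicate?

k = 0.0647 W/m·K

ΣR = ΔT/Q = |340 − 22.1|/1670 = 0.1904 K/W
Known resistances:
  R_carbon steel = L/(kA) = 0.00266/(37.6·4.53) = 1.562×10^-5 K/W
R_calcium silicate = ΣR − ΣR_known = 0.1904 − 1.562×10^-5 = 0.1904 K/W
L/(kA) = 0.1904 ⇒ k = 0.0558/(0.1904·4.53) = 0.0647 W/m·K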